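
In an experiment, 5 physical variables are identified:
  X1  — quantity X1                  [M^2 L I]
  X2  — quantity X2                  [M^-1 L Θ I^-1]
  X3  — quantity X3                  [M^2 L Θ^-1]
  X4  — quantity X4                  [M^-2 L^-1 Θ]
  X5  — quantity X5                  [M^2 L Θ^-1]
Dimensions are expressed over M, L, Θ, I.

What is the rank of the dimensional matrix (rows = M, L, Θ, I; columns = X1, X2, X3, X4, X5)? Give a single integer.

3

Dimensional matrix (M×L×Θ×I by X1×X2×X3×X4×X5):
  M: [ 2 -1  2 -2  2]
  L: [ 1  1  1 -1  1]
  Θ: [ 0  1 -1  1 -1]
  I: [ 1 -1  0  0  0]
Row reduction gives pivot columns X1,X2,X3; rank = 3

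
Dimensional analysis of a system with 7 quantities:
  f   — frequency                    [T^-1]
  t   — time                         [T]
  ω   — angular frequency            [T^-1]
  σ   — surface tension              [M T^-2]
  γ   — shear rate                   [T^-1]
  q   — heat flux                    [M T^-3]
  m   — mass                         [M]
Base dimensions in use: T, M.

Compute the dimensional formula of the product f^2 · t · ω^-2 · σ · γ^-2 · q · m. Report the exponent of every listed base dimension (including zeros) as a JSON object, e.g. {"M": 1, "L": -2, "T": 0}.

{"T": -2, "M": 3}

Write exponents as rows T,M / cols f,t,ω,σ,γ,q,m:
  T: [-1  1 -1 -2 -1 -3  0]
  M: [ 0  0  0  1  0  1  1]
  [T]: (2)·-1+(1)·1+(-2)·-1+(1)·-2+(-2)·-1+(1)·-3+(1)·0 = -2
  [M]: (2)·0+(1)·0+(-2)·0+(1)·1+(-2)·0+(1)·1+(1)·1 = 3
⇒ T^-2 M^3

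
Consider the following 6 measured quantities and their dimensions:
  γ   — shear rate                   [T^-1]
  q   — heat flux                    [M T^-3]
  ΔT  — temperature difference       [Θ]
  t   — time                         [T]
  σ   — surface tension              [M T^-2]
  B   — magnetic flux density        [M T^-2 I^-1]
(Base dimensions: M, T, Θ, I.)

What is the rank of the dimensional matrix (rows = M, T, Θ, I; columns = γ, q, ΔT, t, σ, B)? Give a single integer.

Dimensional matrix (M×T×Θ×I by γ×q×ΔT×t×σ×B):
  M: [ 0  1  0  0  1  1]
  T: [-1 -3  0  1 -2 -2]
  Θ: [ 0  0  1  0  0  0]
  I: [ 0  0  0  0  0 -1]
Row reduction gives pivot columns γ,q,ΔT,B; rank = 4

4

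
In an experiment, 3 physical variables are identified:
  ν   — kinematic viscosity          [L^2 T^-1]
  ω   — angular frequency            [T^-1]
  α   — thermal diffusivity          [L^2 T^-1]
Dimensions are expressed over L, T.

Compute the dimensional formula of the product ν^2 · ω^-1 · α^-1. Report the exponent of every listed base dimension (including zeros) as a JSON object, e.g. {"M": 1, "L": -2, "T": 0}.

Dimensional matrix (L×T by ν×ω×α):
  L: [ 2  0  2]
  T: [-1 -1 -1]
  [L]: (2)·2+(-1)·0+(-1)·2 = 2
  [T]: (2)·-1+(-1)·-1+(-1)·-1 = 0
⇒ L^2

{"L": 2, "T": 0}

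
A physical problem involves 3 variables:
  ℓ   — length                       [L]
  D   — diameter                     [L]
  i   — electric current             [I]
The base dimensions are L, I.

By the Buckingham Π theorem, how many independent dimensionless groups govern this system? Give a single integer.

1

Write exponents as rows L,I / cols ℓ,D,i:
  L: [ 1  1  0]
  I: [ 0  0  1]
RREF → pivots at {ℓ,i} ⇒ r = 2
Π count = n − r = 3 − 2 = 1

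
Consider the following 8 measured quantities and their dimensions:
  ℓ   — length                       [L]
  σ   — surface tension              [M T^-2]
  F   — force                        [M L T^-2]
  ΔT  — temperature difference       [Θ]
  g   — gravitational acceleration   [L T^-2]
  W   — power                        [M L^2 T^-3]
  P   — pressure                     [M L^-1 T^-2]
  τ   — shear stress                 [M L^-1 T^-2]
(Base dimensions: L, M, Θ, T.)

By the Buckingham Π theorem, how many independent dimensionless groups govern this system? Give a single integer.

Write exponents as rows L,M,Θ,T / cols ℓ,σ,F,ΔT,g,W,P,τ:
  L: [ 1  0  1  0  1  2 -1 -1]
  M: [ 0  1  1  0  0  1  1  1]
  Θ: [ 0  0  0  1  0  0  0  0]
  T: [ 0 -2 -2  0 -2 -3 -2 -2]
RREF → pivots at {ℓ,σ,ΔT,g} ⇒ r = 4
8 vars − rank 4 = 4 Π groups

4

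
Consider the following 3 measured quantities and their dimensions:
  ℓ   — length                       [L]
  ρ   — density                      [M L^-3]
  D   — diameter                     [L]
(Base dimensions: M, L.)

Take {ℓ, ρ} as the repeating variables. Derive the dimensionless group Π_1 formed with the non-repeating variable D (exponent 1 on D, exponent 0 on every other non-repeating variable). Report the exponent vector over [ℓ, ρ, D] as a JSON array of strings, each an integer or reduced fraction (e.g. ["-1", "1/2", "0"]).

["-1", "0", "1"]

Write exponents as rows M,L / cols ℓ,ρ,D:
  M: [ 0  1  0]
  L: [ 1 -3  1]
Row reduction gives pivot columns ℓ,ρ; rank = 2
Repeat: ℓ,ρ; free: D
RREF:
  r0: [   1    0    1]
  r1: [   0    1    0]
Fix exponent of D at 1; solve each RREF row for its pivot's exponent:
  r0: exp(ℓ) + (1)·1 = 0 ⇒ exp(ℓ) = -1
  r1: exp(ρ) + (0)·1 = 0 ⇒ exp(ρ) = 0
Π_1 = ℓ^-1 · D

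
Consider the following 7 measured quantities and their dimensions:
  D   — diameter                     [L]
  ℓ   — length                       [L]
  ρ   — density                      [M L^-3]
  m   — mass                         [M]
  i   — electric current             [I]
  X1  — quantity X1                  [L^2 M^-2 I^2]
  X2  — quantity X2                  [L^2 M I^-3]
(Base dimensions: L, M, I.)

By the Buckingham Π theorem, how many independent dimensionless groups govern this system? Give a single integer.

Write exponents as rows L,M,I / cols D,ℓ,ρ,m,i,X1,X2:
  L: [ 1  1 -3  0  0  2  2]
  M: [ 0  0  1  1  0 -2  1]
  I: [ 0  0  0  0  1  2 -3]
Echelon form has 3 nonzero rows (pivots: D,ρ,i)
Π count = n − r = 7 − 3 = 4

4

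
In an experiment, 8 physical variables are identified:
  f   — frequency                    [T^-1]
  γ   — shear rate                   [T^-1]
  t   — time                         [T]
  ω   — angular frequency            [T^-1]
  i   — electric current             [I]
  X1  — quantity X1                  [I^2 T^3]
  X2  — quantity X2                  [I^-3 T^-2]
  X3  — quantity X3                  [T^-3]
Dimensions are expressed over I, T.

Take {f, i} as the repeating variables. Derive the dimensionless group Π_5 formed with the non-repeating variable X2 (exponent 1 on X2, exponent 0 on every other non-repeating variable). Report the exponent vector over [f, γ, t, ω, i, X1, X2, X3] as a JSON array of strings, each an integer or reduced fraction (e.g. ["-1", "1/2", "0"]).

Dimensional matrix (I×T by f×γ×t×ω×i×X1×X2×X3):
  I: [ 0  0  0  0  1  2 -3  0]
  T: [-1 -1  1 -1  0  3 -2 -3]
RREF → pivots at {f,i} ⇒ r = 2
Pivot set = {f,i}, free = {γ,t,ω,X1,X2,X3}
RREF:
  r0: [   1    1   -1    1    0   -3    2    3]
  r1: [   0    0    0    0    1    2   -3    0]
Fix exponent of X2 at 1, γ at 0, t at 0, ω at 0, X1 at 0, X3 at 0; solve each RREF row for its pivot's exponent:
  r0: exp(f) + (2)·1 = 0 ⇒ exp(f) = -2
  r1: exp(i) + (-3)·1 = 0 ⇒ exp(i) = 3
Π_5 = f^-2 · i^3 · X2

["-2", "0", "0", "0", "3", "0", "1", "0"]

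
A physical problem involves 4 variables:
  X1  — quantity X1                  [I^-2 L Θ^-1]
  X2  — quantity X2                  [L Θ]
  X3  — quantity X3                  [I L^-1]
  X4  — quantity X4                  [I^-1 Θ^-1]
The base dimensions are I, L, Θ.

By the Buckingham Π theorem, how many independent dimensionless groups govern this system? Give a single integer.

2

Exponent matrix [I,L,Θ] × [X1,X2,X3,X4]:
  I: [-2  0  1 -1]
  L: [ 1  1 -1  0]
  Θ: [-1  1  0 -1]
Row reduction gives pivot columns X1,X2; rank = 2
4 vars − rank 2 = 2 Π groups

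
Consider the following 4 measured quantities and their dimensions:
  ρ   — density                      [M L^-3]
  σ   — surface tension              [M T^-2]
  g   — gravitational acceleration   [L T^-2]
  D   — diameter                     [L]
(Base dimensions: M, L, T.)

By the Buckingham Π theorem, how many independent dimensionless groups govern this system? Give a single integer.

1

Write exponents as rows M,L,T / cols ρ,σ,g,D:
  M: [ 1  1  0  0]
  L: [-3  0  1  1]
  T: [ 0 -2 -2  0]
Row reduction gives pivot columns ρ,σ,g; rank = 3
Π count = n − r = 4 − 3 = 1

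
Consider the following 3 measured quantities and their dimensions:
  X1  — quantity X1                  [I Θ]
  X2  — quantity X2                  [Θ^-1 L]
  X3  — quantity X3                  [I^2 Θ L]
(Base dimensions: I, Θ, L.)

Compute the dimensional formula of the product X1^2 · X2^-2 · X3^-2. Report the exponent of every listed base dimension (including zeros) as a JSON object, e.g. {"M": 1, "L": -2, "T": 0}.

Exponent matrix [I,Θ,L] × [X1,X2,X3]:
  I: [ 1  0  2]
  Θ: [ 1 -1  1]
  L: [ 0  1  1]
  [I]: (2)·1+(-2)·0+(-2)·2 = -2
  [Θ]: (2)·1+(-2)·-1+(-2)·1 = 2
  [L]: (2)·0+(-2)·1+(-2)·1 = -4
⇒ I^-2 Θ^2 L^-4

{"I": -2, "Θ": 2, "L": -4}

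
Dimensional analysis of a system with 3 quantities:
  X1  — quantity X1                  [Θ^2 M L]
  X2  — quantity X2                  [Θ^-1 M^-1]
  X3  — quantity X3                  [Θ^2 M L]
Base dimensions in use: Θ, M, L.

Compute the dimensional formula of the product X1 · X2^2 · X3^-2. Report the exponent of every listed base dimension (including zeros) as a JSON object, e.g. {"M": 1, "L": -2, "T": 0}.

Dimensional matrix (Θ×M×L by X1×X2×X3):
  Θ: [ 2 -1  2]
  M: [ 1 -1  1]
  L: [ 1  0  1]
  [Θ]: (1)·2+(2)·-1+(-2)·2 = -4
  [M]: (1)·1+(2)·-1+(-2)·1 = -3
  [L]: (1)·1+(2)·0+(-2)·1 = -1
⇒ Θ^-4 M^-3 L^-1

{"Θ": -4, "M": -3, "L": -1}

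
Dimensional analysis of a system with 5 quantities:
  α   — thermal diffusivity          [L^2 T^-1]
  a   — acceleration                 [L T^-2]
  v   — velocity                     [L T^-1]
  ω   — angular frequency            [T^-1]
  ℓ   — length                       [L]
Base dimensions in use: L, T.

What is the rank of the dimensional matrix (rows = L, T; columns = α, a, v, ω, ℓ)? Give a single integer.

2

Write exponents as rows L,T / cols α,a,v,ω,ℓ:
  L: [ 2  1  1  0  1]
  T: [-1 -2 -1 -1  0]
Row reduction gives pivot columns α,a; rank = 2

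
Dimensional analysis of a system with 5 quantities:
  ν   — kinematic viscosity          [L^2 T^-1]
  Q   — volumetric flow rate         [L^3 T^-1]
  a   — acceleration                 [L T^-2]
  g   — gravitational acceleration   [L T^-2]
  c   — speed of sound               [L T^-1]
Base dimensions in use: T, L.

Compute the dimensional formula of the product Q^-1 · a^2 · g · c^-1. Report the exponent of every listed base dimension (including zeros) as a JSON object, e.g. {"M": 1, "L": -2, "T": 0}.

Dimensional matrix (T×L by ν×Q×a×g×c):
  T: [-1 -1 -2 -2 -1]
  L: [ 2  3  1  1  1]
  [T]: (-1)·-1+(2)·-2+(1)·-2+(-1)·-1 = -4
  [L]: (-1)·3+(2)·1+(1)·1+(-1)·1 = -1
⇒ T^-4 L^-1

{"T": -4, "L": -1}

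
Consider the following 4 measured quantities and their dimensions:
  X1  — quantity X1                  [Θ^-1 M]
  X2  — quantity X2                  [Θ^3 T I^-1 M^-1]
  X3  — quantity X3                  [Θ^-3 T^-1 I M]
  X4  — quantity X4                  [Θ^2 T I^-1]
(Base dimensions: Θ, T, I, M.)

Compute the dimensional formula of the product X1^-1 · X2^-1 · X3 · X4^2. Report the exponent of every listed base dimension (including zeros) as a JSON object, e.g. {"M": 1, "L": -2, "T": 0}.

{"Θ": -1, "T": 0, "I": 0, "M": 1}

Exponent matrix [Θ,T,I,M] × [X1,X2,X3,X4]:
  Θ: [-1  3 -3  2]
  T: [ 0  1 -1  1]
  I: [ 0 -1  1 -1]
  M: [ 1 -1  1  0]
  [Θ]: (-1)·-1+(-1)·3+(1)·-3+(2)·2 = -1
  [T]: (-1)·0+(-1)·1+(1)·-1+(2)·1 = 0
  [I]: (-1)·0+(-1)·-1+(1)·1+(2)·-1 = 0
  [M]: (-1)·1+(-1)·-1+(1)·1+(2)·0 = 1
⇒ Θ^-1 M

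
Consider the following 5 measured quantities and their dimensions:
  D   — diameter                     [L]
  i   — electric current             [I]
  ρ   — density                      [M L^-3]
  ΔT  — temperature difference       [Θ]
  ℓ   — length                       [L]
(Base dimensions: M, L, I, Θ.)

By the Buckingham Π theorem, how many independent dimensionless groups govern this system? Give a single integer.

Dimensional matrix (M×L×I×Θ by D×i×ρ×ΔT×ℓ):
  M: [ 0  0  1  0  0]
  L: [ 1  0 -3  0  1]
  I: [ 0  1  0  0  0]
  Θ: [ 0  0  0  1  0]
RREF → pivots at {D,i,ρ,ΔT} ⇒ r = 4
Π count = n − r = 5 − 4 = 1

1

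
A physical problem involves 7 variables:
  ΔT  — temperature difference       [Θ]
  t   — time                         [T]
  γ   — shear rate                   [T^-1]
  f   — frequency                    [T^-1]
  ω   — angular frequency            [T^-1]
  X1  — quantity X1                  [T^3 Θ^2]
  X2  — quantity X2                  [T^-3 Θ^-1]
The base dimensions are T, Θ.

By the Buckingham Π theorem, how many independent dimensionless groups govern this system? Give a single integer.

Dimensional matrix (T×Θ by ΔT×t×γ×f×ω×X1×X2):
  T: [ 0  1 -1 -1 -1  3 -3]
  Θ: [ 1  0  0  0  0  2 -1]
Row reduction gives pivot columns ΔT,t; rank = 2
Π count = n − r = 7 − 2 = 5

5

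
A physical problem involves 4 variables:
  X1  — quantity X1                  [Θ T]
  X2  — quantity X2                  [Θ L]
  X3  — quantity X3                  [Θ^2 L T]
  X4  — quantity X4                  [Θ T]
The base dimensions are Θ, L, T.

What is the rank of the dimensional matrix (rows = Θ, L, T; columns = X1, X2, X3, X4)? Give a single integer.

Exponent matrix [Θ,L,T] × [X1,X2,X3,X4]:
  Θ: [ 1  1  2  1]
  L: [ 0  1  1  0]
  T: [ 1  0  1  1]
Row reduction gives pivot columns X1,X2; rank = 2

2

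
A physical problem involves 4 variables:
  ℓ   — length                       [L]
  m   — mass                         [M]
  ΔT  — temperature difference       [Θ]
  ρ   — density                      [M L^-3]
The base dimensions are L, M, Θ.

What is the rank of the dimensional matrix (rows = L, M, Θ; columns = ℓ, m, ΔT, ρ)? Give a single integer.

3

Dimensional matrix (L×M×Θ by ℓ×m×ΔT×ρ):
  L: [ 1  0  0 -3]
  M: [ 0  1  0  1]
  Θ: [ 0  0  1  0]
Echelon form has 3 nonzero rows (pivots: ℓ,m,ΔT)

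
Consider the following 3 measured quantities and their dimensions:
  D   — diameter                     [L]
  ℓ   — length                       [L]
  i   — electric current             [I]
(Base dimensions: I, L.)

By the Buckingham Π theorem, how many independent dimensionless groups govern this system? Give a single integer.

Exponent matrix [I,L] × [D,ℓ,i]:
  I: [ 0  0  1]
  L: [ 1  1  0]
Echelon form has 2 nonzero rows (pivots: D,i)
Π count = n − r = 3 − 2 = 1

1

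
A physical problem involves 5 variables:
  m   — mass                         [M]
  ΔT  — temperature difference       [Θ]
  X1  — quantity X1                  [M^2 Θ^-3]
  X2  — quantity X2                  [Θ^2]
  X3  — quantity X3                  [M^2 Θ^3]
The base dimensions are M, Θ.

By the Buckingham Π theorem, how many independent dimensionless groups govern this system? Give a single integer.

3

Write exponents as rows M,Θ / cols m,ΔT,X1,X2,X3:
  M: [ 1  0  2  0  2]
  Θ: [ 0  1 -3  2  3]
Echelon form has 2 nonzero rows (pivots: m,ΔT)
n=5, r=2 ⇒ 3 dimensionless groups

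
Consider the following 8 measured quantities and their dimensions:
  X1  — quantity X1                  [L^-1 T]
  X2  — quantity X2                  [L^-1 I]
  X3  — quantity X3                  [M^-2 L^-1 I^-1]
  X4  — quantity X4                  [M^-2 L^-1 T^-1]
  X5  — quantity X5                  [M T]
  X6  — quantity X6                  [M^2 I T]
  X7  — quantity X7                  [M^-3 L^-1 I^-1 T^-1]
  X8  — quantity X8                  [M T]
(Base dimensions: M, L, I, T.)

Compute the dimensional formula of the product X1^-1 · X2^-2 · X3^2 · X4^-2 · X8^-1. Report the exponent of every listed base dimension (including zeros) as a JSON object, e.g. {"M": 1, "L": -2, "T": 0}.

Exponent matrix [M,L,I,T] × [X1,X2,X3,X4,X5,X6,X7,X8]:
  M: [ 0  0 -2 -2  1  2 -3  1]
  L: [-1 -1 -1 -1  0  0 -1  0]
  I: [ 0  1 -1  0  0  1 -1  0]
  T: [ 1  0  0 -1  1  1 -1  1]
  [M]: (-1)·0+(-2)·0+(2)·-2+(-2)·-2+(-1)·1 = -1
  [L]: (-1)·-1+(-2)·-1+(2)·-1+(-2)·-1+(-1)·0 = 3
  [I]: (-1)·0+(-2)·1+(2)·-1+(-2)·0+(-1)·0 = -4
  [T]: (-1)·1+(-2)·0+(2)·0+(-2)·-1+(-1)·1 = 0
⇒ M^-1 L^3 I^-4

{"M": -1, "L": 3, "I": -4, "T": 0}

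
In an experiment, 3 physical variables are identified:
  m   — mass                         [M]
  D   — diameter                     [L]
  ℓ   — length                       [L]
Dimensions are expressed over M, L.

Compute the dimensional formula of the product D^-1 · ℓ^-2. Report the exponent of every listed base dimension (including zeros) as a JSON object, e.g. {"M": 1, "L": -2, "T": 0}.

{"M": 0, "L": -3}

Dimensional matrix (M×L by m×D×ℓ):
  M: [ 1  0  0]
  L: [ 0  1  1]
  [M]: (-1)·0+(-2)·0 = 0
  [L]: (-1)·1+(-2)·1 = -3
⇒ L^-3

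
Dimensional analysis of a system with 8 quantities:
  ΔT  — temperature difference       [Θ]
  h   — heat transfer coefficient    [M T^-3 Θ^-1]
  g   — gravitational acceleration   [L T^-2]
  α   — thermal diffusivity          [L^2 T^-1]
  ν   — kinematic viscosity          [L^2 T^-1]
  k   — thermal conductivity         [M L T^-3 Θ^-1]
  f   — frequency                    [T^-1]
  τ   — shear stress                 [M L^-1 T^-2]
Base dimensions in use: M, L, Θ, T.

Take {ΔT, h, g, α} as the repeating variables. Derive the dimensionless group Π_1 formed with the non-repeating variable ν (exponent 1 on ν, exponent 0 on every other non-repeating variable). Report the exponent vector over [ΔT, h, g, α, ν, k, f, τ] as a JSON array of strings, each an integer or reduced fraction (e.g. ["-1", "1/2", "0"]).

Dimensional matrix (M×L×Θ×T by ΔT×h×g×α×ν×k×f×τ):
  M: [ 0  1  0  0  0  1  0  1]
  L: [ 0  0  1  2  2  1  0 -1]
  Θ: [ 1 -1  0  0  0 -1  0  0]
  T: [ 0 -3 -2 -1 -1 -3 -1 -2]
Echelon form has 4 nonzero rows (pivots: ΔT,h,g,α)
Pivot set = {ΔT,h,g,α}, free = {ν,k,f,τ}
RREF:
  r0: [   1    0    0    0    0    0    0    1]
  r1: [   0    1    0    0    0    1    0    1]
  r2: [   0    0    1    0    0 -1/3  2/3 -1/3]
  r3: [   0    0    0    1    1  2/3 -1/3 -1/3]
Fix exponent of ν at 1, k at 0, f at 0, τ at 0; solve each RREF row for its pivot's exponent:
  r0: exp(ΔT) + (0)·1 = 0 ⇒ exp(ΔT) = 0
  r1: exp(h) + (0)·1 = 0 ⇒ exp(h) = 0
  r2: exp(g) + (0)·1 = 0 ⇒ exp(g) = 0
  r3: exp(α) + (1)·1 = 0 ⇒ exp(α) = -1
Π_1 = α^-1 · ν

["0", "0", "0", "-1", "1", "0", "0", "0"]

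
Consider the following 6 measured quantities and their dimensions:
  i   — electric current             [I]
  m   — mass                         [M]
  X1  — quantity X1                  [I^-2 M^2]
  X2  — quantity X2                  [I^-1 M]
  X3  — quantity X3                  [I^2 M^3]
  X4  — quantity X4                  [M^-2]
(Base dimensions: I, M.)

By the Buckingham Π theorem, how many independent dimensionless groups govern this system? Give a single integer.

4

Exponent matrix [I,M] × [i,m,X1,X2,X3,X4]:
  I: [ 1  0 -2 -1  2  0]
  M: [ 0  1  2  1  3 -2]
RREF → pivots at {i,m} ⇒ r = 2
Π count = n − r = 6 − 2 = 4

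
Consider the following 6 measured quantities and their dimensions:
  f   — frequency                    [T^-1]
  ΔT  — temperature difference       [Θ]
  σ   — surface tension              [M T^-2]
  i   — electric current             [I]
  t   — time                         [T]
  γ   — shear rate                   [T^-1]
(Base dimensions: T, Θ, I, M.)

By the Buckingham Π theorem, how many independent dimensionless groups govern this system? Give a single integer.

Exponent matrix [T,Θ,I,M] × [f,ΔT,σ,i,t,γ]:
  T: [-1  0 -2  0  1 -1]
  Θ: [ 0  1  0  0  0  0]
  I: [ 0  0  0  1  0  0]
  M: [ 0  0  1  0  0  0]
Row reduction gives pivot columns f,ΔT,σ,i; rank = 4
6 vars − rank 4 = 2 Π groups

2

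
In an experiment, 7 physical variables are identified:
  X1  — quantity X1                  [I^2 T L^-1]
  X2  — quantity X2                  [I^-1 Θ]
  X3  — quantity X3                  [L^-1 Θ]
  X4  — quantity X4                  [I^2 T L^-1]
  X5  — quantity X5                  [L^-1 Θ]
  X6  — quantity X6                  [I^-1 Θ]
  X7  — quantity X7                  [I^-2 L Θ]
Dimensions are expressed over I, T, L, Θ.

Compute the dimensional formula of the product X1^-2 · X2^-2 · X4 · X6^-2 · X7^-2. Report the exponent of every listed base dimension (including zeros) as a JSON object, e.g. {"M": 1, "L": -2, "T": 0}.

{"I": 6, "T": -1, "L": -1, "Θ": -6}

Write exponents as rows I,T,L,Θ / cols X1,X2,X3,X4,X5,X6,X7:
  I: [ 2 -1  0  2  0 -1 -2]
  T: [ 1  0  0  1  0  0  0]
  L: [-1  0 -1 -1 -1  0  1]
  Θ: [ 0  1  1  0  1  1  1]
  [I]: (-2)·2+(-2)·-1+(1)·2+(-2)·-1+(-2)·-2 = 6
  [T]: (-2)·1+(-2)·0+(1)·1+(-2)·0+(-2)·0 = -1
  [L]: (-2)·-1+(-2)·0+(1)·-1+(-2)·0+(-2)·1 = -1
  [Θ]: (-2)·0+(-2)·1+(1)·0+(-2)·1+(-2)·1 = -6
⇒ I^6 T^-1 L^-1 Θ^-6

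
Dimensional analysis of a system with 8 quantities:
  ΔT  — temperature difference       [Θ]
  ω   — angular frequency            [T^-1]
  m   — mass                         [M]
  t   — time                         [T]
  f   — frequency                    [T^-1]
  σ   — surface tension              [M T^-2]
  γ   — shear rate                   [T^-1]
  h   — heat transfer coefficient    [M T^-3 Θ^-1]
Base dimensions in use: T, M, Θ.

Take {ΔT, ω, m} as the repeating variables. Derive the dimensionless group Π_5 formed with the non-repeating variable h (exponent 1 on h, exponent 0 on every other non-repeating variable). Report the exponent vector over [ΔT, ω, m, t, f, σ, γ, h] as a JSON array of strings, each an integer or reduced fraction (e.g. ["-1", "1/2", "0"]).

Write exponents as rows T,M,Θ / cols ΔT,ω,m,t,f,σ,γ,h:
  T: [ 0 -1  0  1 -1 -2 -1 -3]
  M: [ 0  0  1  0  0  1  0  1]
  Θ: [ 1  0  0  0  0  0  0 -1]
Row reduction gives pivot columns ΔT,ω,m; rank = 3
Repeat: ΔT,ω,m; free: t,f,σ,γ,h
RREF:
  r0: [   1    0    0    0    0    0    0   -1]
  r1: [   0    1    0   -1    1    2    1    3]
  r2: [   0    0    1    0    0    1    0    1]
Fix exponent of h at 1, t at 0, f at 0, σ at 0, γ at 0; solve each RREF row for its pivot's exponent:
  r0: exp(ΔT) + (-1)·1 = 0 ⇒ exp(ΔT) = 1
  r1: exp(ω) + (3)·1 = 0 ⇒ exp(ω) = -3
  r2: exp(m) + (1)·1 = 0 ⇒ exp(m) = -1
Π_5 = ΔT · ω^-3 · m^-1 · h

["1", "-3", "-1", "0", "0", "0", "0", "1"]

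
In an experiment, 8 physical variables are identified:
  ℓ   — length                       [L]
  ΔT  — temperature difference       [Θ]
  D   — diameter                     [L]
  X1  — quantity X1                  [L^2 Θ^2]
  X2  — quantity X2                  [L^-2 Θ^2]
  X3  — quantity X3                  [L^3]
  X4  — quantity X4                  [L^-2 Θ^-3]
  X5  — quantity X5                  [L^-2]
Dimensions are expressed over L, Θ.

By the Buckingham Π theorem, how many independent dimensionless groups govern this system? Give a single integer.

Exponent matrix [L,Θ] × [ℓ,ΔT,D,X1,X2,X3,X4,X5]:
  L: [ 1  0  1  2 -2  3 -2 -2]
  Θ: [ 0  1  0  2  2  0 -3  0]
RREF → pivots at {ℓ,ΔT} ⇒ r = 2
n=8, r=2 ⇒ 6 dimensionless groups

6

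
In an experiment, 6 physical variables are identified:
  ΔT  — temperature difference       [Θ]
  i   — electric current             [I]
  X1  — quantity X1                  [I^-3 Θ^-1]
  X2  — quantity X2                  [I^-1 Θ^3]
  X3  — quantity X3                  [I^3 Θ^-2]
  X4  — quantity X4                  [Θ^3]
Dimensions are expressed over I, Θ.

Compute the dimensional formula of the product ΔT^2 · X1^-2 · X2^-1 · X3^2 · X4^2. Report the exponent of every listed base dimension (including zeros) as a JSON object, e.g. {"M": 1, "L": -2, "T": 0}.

Write exponents as rows I,Θ / cols ΔT,i,X1,X2,X3,X4:
  I: [ 0  1 -3 -1  3  0]
  Θ: [ 1  0 -1  3 -2  3]
  [I]: (2)·0+(-2)·-3+(-1)·-1+(2)·3+(2)·0 = 13
  [Θ]: (2)·1+(-2)·-1+(-1)·3+(2)·-2+(2)·3 = 3
⇒ I^13 Θ^3

{"I": 13, "Θ": 3}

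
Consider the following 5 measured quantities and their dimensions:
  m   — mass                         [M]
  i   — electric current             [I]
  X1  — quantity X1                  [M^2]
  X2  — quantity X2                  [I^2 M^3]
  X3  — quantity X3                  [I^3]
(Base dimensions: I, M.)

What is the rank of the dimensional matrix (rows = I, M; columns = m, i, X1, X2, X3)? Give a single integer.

2

Write exponents as rows I,M / cols m,i,X1,X2,X3:
  I: [ 0  1  0  2  3]
  M: [ 1  0  2  3  0]
RREF → pivots at {m,i} ⇒ r = 2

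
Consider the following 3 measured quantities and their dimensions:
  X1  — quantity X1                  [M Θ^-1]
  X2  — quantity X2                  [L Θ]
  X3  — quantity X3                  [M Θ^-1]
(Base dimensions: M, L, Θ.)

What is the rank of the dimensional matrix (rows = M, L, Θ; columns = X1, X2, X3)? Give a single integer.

Dimensional matrix (M×L×Θ by X1×X2×X3):
  M: [ 1  0  1]
  L: [ 0  1  0]
  Θ: [-1  1 -1]
Echelon form has 2 nonzero rows (pivots: X1,X2)

2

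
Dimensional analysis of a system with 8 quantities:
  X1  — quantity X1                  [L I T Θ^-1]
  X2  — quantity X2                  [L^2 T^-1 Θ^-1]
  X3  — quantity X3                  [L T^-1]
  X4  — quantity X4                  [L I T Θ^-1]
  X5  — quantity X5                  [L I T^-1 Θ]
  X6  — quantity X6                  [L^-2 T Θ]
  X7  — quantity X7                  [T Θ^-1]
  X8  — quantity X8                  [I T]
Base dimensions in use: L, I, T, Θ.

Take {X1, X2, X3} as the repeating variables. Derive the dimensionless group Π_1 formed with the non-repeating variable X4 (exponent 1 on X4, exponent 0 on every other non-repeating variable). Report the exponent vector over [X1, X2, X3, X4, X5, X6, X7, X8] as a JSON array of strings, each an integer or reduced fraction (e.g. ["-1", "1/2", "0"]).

["-1", "0", "0", "1", "0", "0", "0", "0"]

Exponent matrix [L,I,T,Θ] × [X1,X2,X3,X4,X5,X6,X7,X8]:
  L: [ 1  2  1  1  1 -2  0  0]
  I: [ 1  0  0  1  1  0  0  1]
  T: [ 1 -1 -1  1 -1  1  1  1]
  Θ: [-1 -1  0 -1  1  1 -1  0]
Row reduction gives pivot columns X1,X2,X3; rank = 3
Pivot set = {X1,X2,X3}, free = {X4,X5,X6,X7,X8}
RREF:
  r0: [   1    0    0    1    1    0    0    1]
  r1: [   0    1    0    0   -2   -1    1   -1]
  r2: [   0    0    1    0    4    0   -2    1]
  r3: [   0    0    0    0    0    0    0    0]
Fix exponent of X4 at 1, X5 at 0, X6 at 0, X7 at 0, X8 at 0; solve each RREF row for its pivot's exponent:
  r0: exp(X1) + (1)·1 = 0 ⇒ exp(X1) = -1
  r1: exp(X2) + (0)·1 = 0 ⇒ exp(X2) = 0
  r2: exp(X3) + (0)·1 = 0 ⇒ exp(X3) = 0
Π_1 = X1^-1 · X4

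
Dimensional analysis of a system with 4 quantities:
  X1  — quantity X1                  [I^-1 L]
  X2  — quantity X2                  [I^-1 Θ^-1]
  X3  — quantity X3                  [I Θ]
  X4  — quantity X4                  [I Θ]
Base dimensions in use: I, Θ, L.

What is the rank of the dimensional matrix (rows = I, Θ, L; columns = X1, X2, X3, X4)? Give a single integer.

Dimensional matrix (I×Θ×L by X1×X2×X3×X4):
  I: [-1 -1  1  1]
  Θ: [ 0 -1  1  1]
  L: [ 1  0  0  0]
Row reduction gives pivot columns X1,X2; rank = 2

2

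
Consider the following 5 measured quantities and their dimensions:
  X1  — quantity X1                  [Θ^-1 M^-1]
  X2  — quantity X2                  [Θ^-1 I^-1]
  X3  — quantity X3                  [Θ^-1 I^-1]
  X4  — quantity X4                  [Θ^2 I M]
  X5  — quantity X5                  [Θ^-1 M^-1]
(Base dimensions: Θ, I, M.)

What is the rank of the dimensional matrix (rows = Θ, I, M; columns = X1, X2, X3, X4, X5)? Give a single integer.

Exponent matrix [Θ,I,M] × [X1,X2,X3,X4,X5]:
  Θ: [-1 -1 -1  2 -1]
  I: [ 0 -1 -1  1  0]
  M: [-1  0  0  1 -1]
Row reduction gives pivot columns X1,X2; rank = 2

2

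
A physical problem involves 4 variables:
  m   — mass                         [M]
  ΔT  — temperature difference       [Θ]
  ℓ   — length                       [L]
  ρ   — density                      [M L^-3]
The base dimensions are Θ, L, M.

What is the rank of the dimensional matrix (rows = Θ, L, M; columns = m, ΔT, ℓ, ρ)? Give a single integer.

3

Dimensional matrix (Θ×L×M by m×ΔT×ℓ×ρ):
  Θ: [ 0  1  0  0]
  L: [ 0  0  1 -3]
  M: [ 1  0  0  1]
RREF → pivots at {m,ΔT,ℓ} ⇒ r = 3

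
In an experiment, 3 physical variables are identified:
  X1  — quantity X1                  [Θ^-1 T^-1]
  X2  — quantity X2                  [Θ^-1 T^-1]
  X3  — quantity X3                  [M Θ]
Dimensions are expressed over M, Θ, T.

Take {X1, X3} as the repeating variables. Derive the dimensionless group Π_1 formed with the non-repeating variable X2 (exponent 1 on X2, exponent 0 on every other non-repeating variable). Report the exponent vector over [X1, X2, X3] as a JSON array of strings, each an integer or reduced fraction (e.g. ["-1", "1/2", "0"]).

Dimensional matrix (M×Θ×T by X1×X2×X3):
  M: [ 0  0  1]
  Θ: [-1 -1  1]
  T: [-1 -1  0]
Row reduction gives pivot columns X1,X3; rank = 2
Pivot set = {X1,X3}, free = {X2}
RREF:
  r0: [   1    1    0]
  r1: [   0    0    1]
  r2: [   0    0    0]
Fix exponent of X2 at 1; solve each RREF row for its pivot's exponent:
  r0: exp(X1) + (1)·1 = 0 ⇒ exp(X1) = -1
  r1: exp(X3) + (0)·1 = 0 ⇒ exp(X3) = 0
Π_1 = X1^-1 · X2

["-1", "1", "0"]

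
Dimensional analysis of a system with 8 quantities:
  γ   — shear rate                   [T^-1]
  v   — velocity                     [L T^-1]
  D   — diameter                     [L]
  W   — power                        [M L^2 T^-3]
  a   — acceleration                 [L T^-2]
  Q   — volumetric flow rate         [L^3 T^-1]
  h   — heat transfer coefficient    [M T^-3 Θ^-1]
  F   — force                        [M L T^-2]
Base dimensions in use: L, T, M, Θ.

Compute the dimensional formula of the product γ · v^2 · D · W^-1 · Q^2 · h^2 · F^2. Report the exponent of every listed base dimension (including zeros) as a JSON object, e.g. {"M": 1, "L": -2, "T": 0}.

{"L": 9, "T": -12, "M": 3, "Θ": -2}

Exponent matrix [L,T,M,Θ] × [γ,v,D,W,a,Q,h,F]:
  L: [ 0  1  1  2  1  3  0  1]
  T: [-1 -1  0 -3 -2 -1 -3 -2]
  M: [ 0  0  0  1  0  0  1  1]
  Θ: [ 0  0  0  0  0  0 -1  0]
  [L]: (1)·0+(2)·1+(1)·1+(-1)·2+(2)·3+(2)·0+(2)·1 = 9
  [T]: (1)·-1+(2)·-1+(1)·0+(-1)·-3+(2)·-1+(2)·-3+(2)·-2 = -12
  [M]: (1)·0+(2)·0+(1)·0+(-1)·1+(2)·0+(2)·1+(2)·1 = 3
  [Θ]: (1)·0+(2)·0+(1)·0+(-1)·0+(2)·0+(2)·-1+(2)·0 = -2
⇒ L^9 T^-12 M^3 Θ^-2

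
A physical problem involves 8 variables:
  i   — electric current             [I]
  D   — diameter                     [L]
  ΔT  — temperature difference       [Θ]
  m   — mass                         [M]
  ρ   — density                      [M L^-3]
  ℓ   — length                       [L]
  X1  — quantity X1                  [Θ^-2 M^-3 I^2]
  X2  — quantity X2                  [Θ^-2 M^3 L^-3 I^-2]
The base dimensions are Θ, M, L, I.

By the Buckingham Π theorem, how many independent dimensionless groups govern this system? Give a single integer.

4

Write exponents as rows Θ,M,L,I / cols i,D,ΔT,m,ρ,ℓ,X1,X2:
  Θ: [ 0  0  1  0  0  0 -2 -2]
  M: [ 0  0  0  1  1  0 -3  3]
  L: [ 0  1  0  0 -3  1  0 -3]
  I: [ 1  0  0  0  0  0  2 -2]
Row reduction gives pivot columns i,D,ΔT,m; rank = 4
Π count = n − r = 8 − 4 = 4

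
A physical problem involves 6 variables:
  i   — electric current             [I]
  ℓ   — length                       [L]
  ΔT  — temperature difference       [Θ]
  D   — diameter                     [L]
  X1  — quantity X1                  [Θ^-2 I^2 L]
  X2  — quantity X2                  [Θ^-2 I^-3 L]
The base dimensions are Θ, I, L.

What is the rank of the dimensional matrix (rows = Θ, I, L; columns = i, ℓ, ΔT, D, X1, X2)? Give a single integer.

Exponent matrix [Θ,I,L] × [i,ℓ,ΔT,D,X1,X2]:
  Θ: [ 0  0  1  0 -2 -2]
  I: [ 1  0  0  0  2 -3]
  L: [ 0  1  0  1  1  1]
Echelon form has 3 nonzero rows (pivots: i,ℓ,ΔT)

3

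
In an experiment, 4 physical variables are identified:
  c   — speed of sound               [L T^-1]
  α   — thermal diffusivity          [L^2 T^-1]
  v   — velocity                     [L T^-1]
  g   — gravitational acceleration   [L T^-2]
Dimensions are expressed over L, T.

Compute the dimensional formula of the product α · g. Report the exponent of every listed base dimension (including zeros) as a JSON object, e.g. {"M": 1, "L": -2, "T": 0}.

{"L": 3, "T": -3}

Write exponents as rows L,T / cols c,α,v,g:
  L: [ 1  2  1  1]
  T: [-1 -1 -1 -2]
  [L]: (1)·2+(1)·1 = 3
  [T]: (1)·-1+(1)·-2 = -3
⇒ L^3 T^-3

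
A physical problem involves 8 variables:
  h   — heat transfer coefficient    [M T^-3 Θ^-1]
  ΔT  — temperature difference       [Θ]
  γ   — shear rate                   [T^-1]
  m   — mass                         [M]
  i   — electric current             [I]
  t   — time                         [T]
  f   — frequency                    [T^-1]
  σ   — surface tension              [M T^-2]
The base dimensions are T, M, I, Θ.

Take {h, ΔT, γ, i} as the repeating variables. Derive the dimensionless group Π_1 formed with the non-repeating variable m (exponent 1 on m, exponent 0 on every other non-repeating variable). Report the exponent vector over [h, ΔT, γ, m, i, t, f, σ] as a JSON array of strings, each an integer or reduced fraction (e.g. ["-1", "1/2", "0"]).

Write exponents as rows T,M,I,Θ / cols h,ΔT,γ,m,i,t,f,σ:
  T: [-3  0 -1  0  0  1 -1 -2]
  M: [ 1  0  0  1  0  0  0  1]
  I: [ 0  0  0  0  1  0  0  0]
  Θ: [-1  1  0  0  0  0  0  0]
Echelon form has 4 nonzero rows (pivots: h,ΔT,γ,i)
Repeat: h,ΔT,γ,i; free: m,t,f,σ
RREF:
  r0: [   1    0    0    1    0    0    0    1]
  r1: [   0    1    0    1    0    0    0    1]
  r2: [   0    0    1   -3    0   -1    1   -1]
  r3: [   0    0    0    0    1    0    0    0]
Fix exponent of m at 1, t at 0, f at 0, σ at 0; solve each RREF row for its pivot's exponent:
  r0: exp(h) + (1)·1 = 0 ⇒ exp(h) = -1
  r1: exp(ΔT) + (1)·1 = 0 ⇒ exp(ΔT) = -1
  r2: exp(γ) + (-3)·1 = 0 ⇒ exp(γ) = 3
  r3: exp(i) + (0)·1 = 0 ⇒ exp(i) = 0
Π_1 = h^-1 · ΔT^-1 · γ^3 · m

["-1", "-1", "3", "1", "0", "0", "0", "0"]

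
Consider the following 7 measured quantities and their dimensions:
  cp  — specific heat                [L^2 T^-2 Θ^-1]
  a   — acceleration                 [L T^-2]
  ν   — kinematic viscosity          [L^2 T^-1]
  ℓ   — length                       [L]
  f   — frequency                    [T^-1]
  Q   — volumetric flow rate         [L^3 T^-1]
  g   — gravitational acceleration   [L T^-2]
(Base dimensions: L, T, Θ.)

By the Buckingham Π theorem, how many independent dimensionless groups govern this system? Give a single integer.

4

Exponent matrix [L,T,Θ] × [cp,a,ν,ℓ,f,Q,g]:
  L: [ 2  1  2  1  0  3  1]
  T: [-2 -2 -1  0 -1 -1 -2]
  Θ: [-1  0  0  0  0  0  0]
Row reduction gives pivot columns cp,a,ν; rank = 3
n=7, r=3 ⇒ 4 dimensionless groups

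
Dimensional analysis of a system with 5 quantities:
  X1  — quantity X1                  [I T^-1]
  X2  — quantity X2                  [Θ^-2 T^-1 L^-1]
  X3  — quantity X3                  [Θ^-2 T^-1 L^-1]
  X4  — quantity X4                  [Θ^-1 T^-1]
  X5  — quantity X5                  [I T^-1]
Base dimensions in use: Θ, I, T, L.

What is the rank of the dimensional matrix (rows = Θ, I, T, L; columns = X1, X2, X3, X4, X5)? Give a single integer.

Exponent matrix [Θ,I,T,L] × [X1,X2,X3,X4,X5]:
  Θ: [ 0 -2 -2 -1  0]
  I: [ 1  0  0  0  1]
  T: [-1 -1 -1 -1 -1]
  L: [ 0 -1 -1  0  0]
RREF → pivots at {X1,X2,X4} ⇒ r = 3

3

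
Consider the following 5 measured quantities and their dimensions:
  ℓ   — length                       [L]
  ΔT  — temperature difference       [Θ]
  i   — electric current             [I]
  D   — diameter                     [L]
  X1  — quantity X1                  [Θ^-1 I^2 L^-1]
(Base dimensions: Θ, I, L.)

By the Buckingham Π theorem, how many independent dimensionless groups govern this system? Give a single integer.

2

Dimensional matrix (Θ×I×L by ℓ×ΔT×i×D×X1):
  Θ: [ 0  1  0  0 -1]
  I: [ 0  0  1  0  2]
  L: [ 1  0  0  1 -1]
Row reduction gives pivot columns ℓ,ΔT,i; rank = 3
Π count = n − r = 5 − 3 = 2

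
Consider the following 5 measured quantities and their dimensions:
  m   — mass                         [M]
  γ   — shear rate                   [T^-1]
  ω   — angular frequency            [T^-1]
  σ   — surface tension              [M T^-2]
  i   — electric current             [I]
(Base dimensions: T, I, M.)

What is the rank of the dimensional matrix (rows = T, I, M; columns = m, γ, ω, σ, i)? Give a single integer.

Exponent matrix [T,I,M] × [m,γ,ω,σ,i]:
  T: [ 0 -1 -1 -2  0]
  I: [ 0  0  0  0  1]
  M: [ 1  0  0  1  0]
Echelon form has 3 nonzero rows (pivots: m,γ,i)

3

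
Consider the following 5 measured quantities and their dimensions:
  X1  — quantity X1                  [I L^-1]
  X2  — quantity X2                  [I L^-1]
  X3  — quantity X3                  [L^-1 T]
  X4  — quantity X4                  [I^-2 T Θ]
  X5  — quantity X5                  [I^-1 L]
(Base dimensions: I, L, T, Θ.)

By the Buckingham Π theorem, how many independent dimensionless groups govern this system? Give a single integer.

Write exponents as rows I,L,T,Θ / cols X1,X2,X3,X4,X5:
  I: [ 1  1  0 -2 -1]
  L: [-1 -1 -1  0  1]
  T: [ 0  0  1  1  0]
  Θ: [ 0  0  0  1  0]
RREF → pivots at {X1,X3,X4} ⇒ r = 3
5 vars − rank 3 = 2 Π groups

2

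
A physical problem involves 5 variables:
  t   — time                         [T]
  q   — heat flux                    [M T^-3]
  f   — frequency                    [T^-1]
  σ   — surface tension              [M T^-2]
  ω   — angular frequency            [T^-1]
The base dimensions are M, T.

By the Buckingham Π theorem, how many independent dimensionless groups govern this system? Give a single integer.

Exponent matrix [M,T] × [t,q,f,σ,ω]:
  M: [ 0  1  0  1  0]
  T: [ 1 -3 -1 -2 -1]
Row reduction gives pivot columns t,q; rank = 2
5 vars − rank 2 = 3 Π groups

3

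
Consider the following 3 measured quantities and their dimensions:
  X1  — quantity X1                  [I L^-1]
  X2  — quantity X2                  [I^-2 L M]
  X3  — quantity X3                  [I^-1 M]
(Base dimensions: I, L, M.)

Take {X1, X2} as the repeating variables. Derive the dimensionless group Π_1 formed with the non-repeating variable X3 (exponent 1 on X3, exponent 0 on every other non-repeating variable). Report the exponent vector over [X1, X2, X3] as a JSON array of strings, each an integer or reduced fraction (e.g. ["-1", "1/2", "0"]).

Exponent matrix [I,L,M] × [X1,X2,X3]:
  I: [ 1 -2 -1]
  L: [-1  1  0]
  M: [ 0  1  1]
Row reduction gives pivot columns X1,X2; rank = 2
Pivot set = {X1,X2}, free = {X3}
RREF:
  r0: [   1    0    1]
  r1: [   0    1    1]
  r2: [   0    0    0]
Fix exponent of X3 at 1; solve each RREF row for its pivot's exponent:
  r0: exp(X1) + (1)·1 = 0 ⇒ exp(X1) = -1
  r1: exp(X2) + (1)·1 = 0 ⇒ exp(X2) = -1
Π_1 = X1^-1 · X2^-1 · X3

["-1", "-1", "1"]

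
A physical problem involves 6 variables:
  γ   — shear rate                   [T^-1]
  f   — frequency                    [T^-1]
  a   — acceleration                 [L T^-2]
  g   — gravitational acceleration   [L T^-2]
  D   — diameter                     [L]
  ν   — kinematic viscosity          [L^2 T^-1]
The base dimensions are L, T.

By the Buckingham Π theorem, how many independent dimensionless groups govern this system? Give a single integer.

Exponent matrix [L,T] × [γ,f,a,g,D,ν]:
  L: [ 0  0  1  1  1  2]
  T: [-1 -1 -2 -2  0 -1]
Row reduction gives pivot columns γ,a; rank = 2
n=6, r=2 ⇒ 4 dimensionless groups

4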